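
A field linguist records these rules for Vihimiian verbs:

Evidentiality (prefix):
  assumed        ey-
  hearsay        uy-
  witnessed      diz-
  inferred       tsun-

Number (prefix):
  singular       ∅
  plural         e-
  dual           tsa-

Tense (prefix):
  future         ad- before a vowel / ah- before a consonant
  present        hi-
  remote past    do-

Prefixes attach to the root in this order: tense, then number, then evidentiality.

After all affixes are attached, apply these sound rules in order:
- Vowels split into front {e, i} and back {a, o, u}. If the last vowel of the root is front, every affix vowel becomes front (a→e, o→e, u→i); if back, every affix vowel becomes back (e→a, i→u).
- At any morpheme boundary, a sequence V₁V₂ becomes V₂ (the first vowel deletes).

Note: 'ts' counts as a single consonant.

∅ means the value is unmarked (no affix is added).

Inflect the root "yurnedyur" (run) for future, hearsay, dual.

uytsahyurnedyur

Attach tense future ah- (before consonant 'y') → ahyurnedyur.
Attach number dual tsa- → tsaahyurnedyur.
Attach evidentiality hearsay uy- → uytsaahyurnedyur.
Vowel harmony: no change.
Apply vowel deletion: uytsaahyurnedyur → uytsahyurnedyur.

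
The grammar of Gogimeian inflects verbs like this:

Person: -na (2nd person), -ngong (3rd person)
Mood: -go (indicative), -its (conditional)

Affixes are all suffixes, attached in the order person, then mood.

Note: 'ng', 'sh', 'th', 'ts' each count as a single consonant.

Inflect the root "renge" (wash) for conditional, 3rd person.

Attach person 3rd person -ngong → rengengong.
Attach mood conditional -its → rengengongits.

rengengongits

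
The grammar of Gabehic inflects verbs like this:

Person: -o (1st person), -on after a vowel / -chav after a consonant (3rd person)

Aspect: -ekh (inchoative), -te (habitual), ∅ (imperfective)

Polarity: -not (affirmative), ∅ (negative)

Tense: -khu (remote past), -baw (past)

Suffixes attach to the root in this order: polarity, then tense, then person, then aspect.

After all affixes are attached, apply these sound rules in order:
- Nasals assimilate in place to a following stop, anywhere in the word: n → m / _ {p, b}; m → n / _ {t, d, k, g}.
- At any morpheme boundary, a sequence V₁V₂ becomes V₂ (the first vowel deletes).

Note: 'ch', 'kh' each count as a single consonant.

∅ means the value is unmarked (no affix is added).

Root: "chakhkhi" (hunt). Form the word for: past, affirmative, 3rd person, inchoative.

Attach polarity affirmative -not → chakhkhinot.
Attach tense past -baw → chakhkhinotbaw.
Attach person 3rd person -chav (after consonant 'w') → chakhkhinotbawchav.
Attach aspect inchoative -ekh → chakhkhinotbawchavekh.
Nasal assimilation: no change.
Vowel deletion: no change.

chakhkhinotbawchavekh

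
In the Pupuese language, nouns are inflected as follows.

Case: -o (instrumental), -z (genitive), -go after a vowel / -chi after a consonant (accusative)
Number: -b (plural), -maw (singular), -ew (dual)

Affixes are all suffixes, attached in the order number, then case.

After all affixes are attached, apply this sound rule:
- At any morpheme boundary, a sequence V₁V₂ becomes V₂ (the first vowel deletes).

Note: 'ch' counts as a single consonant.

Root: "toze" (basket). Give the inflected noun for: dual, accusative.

Attach number dual -ew → tozeew.
Attach case accusative -chi (after consonant 'w') → tozeewchi.
Apply vowel deletion: tozeewchi → tozewchi.

tozewchi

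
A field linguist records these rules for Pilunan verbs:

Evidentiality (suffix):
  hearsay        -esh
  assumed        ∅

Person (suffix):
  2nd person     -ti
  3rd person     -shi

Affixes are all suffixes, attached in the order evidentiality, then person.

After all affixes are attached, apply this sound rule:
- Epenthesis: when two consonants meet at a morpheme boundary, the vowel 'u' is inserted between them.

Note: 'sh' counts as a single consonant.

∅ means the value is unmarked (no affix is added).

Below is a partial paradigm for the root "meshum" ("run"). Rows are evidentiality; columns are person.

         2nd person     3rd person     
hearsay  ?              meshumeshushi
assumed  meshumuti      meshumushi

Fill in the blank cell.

meshumeshuti

Attach evidentiality hearsay -esh → meshumesh.
Attach person 2nd person -ti → meshumeshti.
Apply epenthesis: meshumeshti → meshumeshuti.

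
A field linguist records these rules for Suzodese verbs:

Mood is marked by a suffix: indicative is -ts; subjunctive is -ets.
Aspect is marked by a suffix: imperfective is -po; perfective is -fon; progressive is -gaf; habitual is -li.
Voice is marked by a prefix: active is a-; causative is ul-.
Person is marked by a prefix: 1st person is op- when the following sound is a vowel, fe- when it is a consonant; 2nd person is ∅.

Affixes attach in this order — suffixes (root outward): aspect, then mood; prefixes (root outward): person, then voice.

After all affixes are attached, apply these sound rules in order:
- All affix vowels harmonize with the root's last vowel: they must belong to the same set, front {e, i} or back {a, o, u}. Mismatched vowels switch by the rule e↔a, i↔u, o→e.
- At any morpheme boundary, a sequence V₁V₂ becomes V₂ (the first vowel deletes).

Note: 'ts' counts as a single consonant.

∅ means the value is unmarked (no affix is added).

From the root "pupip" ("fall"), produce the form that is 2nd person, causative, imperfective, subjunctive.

Attach aspect imperfective -po → pupippo.
person = 2nd person: zero marking, form stays pupippo.
Attach mood subjunctive -ets → pupippoets.
Attach voice causative ul- → ulpupippoets.
Apply vowel harmony: ulpupippoets → ilpupippeets.
Apply vowel deletion: ilpupippeets → ilpupippets.

ilpupippets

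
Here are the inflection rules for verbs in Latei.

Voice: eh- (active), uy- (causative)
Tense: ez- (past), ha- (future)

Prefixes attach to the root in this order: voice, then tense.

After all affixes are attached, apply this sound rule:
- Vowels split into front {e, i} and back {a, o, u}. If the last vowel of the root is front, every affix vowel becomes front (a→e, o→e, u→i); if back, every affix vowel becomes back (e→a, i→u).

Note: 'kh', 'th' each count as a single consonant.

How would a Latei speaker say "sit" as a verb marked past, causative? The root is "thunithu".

azuythunithu

Attach voice causative uy- → uythunithu.
Attach tense past ez- → ezuythunithu.
Apply vowel harmony: ezuythunithu → azuythunithu.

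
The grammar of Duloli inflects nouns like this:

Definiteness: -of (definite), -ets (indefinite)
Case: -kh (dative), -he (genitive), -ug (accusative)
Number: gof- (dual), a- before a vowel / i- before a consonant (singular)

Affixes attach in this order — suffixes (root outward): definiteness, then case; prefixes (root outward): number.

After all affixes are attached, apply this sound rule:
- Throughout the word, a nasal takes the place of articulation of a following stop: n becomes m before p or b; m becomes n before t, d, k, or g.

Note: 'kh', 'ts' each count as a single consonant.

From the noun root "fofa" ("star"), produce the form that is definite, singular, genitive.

ifofaofhe

Attach definiteness definite -of → fofaof.
Attach case genitive -he → fofaofhe.
Attach number singular i- (before consonant 'f') → ifofaofhe.
Nasal assimilation: no change.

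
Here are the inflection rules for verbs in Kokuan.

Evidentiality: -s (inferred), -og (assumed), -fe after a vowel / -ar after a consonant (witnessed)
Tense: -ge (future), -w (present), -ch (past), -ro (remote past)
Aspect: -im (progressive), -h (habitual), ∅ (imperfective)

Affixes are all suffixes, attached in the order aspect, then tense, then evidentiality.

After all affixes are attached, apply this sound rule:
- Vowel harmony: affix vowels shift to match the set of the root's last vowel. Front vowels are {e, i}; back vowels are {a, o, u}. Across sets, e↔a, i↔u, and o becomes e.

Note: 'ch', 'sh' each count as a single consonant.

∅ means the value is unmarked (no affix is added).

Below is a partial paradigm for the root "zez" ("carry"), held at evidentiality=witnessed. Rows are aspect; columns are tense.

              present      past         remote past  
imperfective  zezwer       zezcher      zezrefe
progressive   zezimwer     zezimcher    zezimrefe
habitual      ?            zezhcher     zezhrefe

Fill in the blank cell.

zezhwer

Attach aspect habitual -h → zezh.
Attach tense present -w → zezhw.
Attach evidentiality witnessed -ar (after consonant 'w') → zezhwar.
Apply vowel harmony: zezhwar → zezhwer.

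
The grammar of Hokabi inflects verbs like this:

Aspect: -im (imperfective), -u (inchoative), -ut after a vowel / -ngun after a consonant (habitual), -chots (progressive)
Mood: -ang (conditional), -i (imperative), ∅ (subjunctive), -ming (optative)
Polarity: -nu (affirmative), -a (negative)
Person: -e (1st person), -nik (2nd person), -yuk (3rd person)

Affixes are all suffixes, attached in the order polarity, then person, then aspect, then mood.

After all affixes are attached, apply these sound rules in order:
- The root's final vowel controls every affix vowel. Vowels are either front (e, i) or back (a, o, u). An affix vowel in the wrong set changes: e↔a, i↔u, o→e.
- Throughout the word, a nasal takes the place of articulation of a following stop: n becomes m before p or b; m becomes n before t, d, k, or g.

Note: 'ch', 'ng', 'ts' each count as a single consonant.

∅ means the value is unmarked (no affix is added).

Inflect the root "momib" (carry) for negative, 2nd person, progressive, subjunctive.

Attach polarity negative -a → momiba.
Attach person 2nd person -nik → momibanik.
Attach aspect progressive -chots → momibanikchots.
mood = subjunctive: zero marking, form stays momibanikchots.
Apply vowel harmony: momibanikchots → momibenikchets.
Nasal assimilation: no change.

momibenikchets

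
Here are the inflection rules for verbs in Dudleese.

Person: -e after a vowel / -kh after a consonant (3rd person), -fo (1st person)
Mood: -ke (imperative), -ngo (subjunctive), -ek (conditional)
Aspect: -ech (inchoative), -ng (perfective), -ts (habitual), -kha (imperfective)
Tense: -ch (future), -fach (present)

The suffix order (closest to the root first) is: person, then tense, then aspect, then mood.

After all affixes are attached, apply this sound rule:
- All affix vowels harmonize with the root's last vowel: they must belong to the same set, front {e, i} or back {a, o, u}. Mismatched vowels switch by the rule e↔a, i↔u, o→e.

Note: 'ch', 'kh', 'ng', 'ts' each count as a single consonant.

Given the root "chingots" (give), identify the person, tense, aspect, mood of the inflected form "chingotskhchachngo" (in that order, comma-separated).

Segment: chingots-kh-ch-ech-ngo.
person: -e/kh → 3rd person.
tense: -ch → future.
aspect: -ech → inchoative.
mood: -ngo → subjunctive.

3rd person, future, inchoative, subjunctive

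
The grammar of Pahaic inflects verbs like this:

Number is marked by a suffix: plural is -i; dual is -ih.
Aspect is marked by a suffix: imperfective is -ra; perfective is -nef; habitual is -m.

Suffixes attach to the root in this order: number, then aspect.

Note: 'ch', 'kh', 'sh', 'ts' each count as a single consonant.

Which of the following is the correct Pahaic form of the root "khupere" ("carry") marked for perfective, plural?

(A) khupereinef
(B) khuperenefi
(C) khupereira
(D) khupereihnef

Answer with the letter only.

A

Attach number plural -i → khuperei.
Attach aspect perfective -nef → khupereinef.
So the correct form is khupereinef, option (A).
(C) khupereira is wrong: it uses imperfective instead of perfective for aspect.
(B) khuperenefi is wrong: it has the affixes in the wrong order.
(D) khupereihnef is wrong: it uses dual instead of plural for number.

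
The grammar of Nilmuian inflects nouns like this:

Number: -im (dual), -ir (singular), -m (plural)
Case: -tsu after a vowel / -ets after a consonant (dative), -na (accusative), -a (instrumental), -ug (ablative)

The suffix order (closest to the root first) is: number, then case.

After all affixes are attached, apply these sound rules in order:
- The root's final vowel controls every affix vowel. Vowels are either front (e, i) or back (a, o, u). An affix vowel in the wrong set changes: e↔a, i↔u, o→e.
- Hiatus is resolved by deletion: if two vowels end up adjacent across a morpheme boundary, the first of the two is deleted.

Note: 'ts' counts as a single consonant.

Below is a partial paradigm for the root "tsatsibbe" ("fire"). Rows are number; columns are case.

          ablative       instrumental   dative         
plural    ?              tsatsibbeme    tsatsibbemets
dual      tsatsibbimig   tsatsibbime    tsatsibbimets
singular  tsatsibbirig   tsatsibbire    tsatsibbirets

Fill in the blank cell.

Attach number plural -m → tsatsibbem.
Attach case ablative -ug → tsatsibbemug.
Apply vowel harmony: tsatsibbemug → tsatsibbemig.
Vowel deletion: no change.

tsatsibbemig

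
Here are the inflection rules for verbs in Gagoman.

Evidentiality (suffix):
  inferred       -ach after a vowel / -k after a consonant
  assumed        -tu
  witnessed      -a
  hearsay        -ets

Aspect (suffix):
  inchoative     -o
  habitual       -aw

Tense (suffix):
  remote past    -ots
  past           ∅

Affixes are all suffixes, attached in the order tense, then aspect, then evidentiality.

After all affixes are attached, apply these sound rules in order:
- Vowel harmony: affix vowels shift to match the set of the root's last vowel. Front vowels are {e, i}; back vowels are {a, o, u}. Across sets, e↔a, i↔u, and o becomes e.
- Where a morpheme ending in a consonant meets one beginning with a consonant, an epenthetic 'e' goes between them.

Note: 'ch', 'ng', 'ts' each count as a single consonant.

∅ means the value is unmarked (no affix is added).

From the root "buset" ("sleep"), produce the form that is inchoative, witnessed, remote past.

Attach tense remote past -ots → busetots.
Attach aspect inchoative -o → busetotso.
Attach evidentiality witnessed -a → busetotsoa.
Apply vowel harmony: busetotsoa → busetetsee.
Epenthesis: no change.

busetetsee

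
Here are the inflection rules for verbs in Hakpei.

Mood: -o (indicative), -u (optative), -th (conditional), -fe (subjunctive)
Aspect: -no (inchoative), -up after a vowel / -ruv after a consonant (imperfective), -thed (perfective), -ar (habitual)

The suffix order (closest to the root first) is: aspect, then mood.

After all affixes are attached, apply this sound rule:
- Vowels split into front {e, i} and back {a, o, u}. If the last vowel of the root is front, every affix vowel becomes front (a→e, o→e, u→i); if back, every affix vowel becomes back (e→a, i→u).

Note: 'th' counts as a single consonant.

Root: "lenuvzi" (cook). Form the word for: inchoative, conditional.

Attach aspect inchoative -no → lenuvzino.
Attach mood conditional -th → lenuvzinoth.
Apply vowel harmony: lenuvzinoth → lenuvzineth.

lenuvzineth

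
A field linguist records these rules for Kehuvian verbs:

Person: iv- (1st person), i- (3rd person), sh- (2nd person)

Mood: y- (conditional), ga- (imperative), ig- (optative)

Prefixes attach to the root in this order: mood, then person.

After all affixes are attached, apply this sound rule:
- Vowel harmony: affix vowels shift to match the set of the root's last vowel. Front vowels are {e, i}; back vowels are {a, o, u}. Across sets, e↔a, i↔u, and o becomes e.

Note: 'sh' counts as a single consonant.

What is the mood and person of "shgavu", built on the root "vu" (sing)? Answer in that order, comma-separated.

imperative, 2nd person

Segment: sh-ga-vu.
mood: ga- → imperative.
person: sh- → 2nd person.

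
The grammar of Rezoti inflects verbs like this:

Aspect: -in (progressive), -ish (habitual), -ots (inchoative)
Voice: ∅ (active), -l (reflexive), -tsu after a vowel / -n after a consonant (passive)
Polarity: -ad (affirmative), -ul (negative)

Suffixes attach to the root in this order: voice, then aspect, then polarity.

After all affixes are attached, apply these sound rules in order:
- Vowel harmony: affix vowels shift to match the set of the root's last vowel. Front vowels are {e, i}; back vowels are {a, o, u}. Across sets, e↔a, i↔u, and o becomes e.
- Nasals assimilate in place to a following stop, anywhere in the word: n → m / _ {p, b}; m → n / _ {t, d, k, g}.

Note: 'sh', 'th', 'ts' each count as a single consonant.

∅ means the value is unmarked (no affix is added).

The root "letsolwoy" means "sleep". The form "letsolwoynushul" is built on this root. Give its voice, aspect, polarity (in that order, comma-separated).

Segment: letsolwoy-n-ish-ul.
voice: -tsu/n → passive.
aspect: -ish → habitual.
polarity: -ul → negative.

passive, habitual, negative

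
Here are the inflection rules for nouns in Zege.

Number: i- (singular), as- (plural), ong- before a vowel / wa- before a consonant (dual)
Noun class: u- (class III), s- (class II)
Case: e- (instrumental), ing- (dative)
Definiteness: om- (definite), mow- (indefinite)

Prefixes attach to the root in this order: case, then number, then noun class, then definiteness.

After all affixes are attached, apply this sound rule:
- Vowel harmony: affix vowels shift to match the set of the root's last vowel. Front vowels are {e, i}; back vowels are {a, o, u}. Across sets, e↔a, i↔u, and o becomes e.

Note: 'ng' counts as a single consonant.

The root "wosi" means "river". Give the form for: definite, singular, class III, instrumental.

emiiewosi

Attach case instrumental e- → ewosi.
Attach number singular i- → iewosi.
Attach noun class class III u- → uiewosi.
Attach definiteness definite om- → omuiewosi.
Apply vowel harmony: omuiewosi → emiiewosi.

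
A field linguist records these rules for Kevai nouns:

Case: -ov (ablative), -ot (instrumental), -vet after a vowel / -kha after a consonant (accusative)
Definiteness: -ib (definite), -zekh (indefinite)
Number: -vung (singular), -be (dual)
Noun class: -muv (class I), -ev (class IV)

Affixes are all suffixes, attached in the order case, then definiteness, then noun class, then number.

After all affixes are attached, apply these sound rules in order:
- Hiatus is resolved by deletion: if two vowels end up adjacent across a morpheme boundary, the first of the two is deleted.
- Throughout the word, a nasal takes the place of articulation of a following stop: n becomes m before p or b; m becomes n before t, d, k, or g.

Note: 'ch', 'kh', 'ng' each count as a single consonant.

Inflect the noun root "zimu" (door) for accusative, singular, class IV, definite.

zimuvetibevvung

Attach case accusative -vet (after vowel 'u') → zimuvet.
Attach definiteness definite -ib → zimuvetib.
Attach noun class class IV -ev → zimuvetibev.
Attach number singular -vung → zimuvetibevvung.
Vowel deletion: no change.
Nasal assimilation: no change.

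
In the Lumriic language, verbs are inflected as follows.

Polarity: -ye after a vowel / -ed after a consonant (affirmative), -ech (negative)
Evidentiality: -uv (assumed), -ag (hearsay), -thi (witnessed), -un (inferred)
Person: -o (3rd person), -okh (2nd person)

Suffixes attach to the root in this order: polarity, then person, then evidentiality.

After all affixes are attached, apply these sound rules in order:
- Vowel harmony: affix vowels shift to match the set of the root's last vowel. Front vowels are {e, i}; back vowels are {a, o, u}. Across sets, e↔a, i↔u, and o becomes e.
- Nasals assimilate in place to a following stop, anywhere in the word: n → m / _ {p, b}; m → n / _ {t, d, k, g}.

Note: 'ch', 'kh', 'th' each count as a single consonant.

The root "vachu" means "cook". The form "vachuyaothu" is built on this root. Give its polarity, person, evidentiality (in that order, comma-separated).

affirmative, 3rd person, witnessed

Segment: vachu-ye-o-thi.
polarity: -ye/ed → affirmative.
person: -o → 3rd person.
evidentiality: -thi → witnessed.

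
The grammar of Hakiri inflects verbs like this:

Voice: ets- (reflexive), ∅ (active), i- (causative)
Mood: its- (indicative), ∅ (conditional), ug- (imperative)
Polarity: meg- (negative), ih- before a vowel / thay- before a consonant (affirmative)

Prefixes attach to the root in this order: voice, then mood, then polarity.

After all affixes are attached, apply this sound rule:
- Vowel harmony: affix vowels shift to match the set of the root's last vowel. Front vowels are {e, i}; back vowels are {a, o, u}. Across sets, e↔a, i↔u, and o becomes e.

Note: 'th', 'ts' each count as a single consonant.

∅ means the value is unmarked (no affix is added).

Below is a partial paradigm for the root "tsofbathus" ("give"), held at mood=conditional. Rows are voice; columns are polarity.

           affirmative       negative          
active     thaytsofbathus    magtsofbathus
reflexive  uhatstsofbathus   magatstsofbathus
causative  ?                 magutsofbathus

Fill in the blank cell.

uhutsofbathus

Attach voice causative i- → itsofbathus.
mood = conditional: zero marking, form stays itsofbathus.
Attach polarity affirmative ih- (before vowel 'i') → ihitsofbathus.
Apply vowel harmony: ihitsofbathus → uhutsofbathus.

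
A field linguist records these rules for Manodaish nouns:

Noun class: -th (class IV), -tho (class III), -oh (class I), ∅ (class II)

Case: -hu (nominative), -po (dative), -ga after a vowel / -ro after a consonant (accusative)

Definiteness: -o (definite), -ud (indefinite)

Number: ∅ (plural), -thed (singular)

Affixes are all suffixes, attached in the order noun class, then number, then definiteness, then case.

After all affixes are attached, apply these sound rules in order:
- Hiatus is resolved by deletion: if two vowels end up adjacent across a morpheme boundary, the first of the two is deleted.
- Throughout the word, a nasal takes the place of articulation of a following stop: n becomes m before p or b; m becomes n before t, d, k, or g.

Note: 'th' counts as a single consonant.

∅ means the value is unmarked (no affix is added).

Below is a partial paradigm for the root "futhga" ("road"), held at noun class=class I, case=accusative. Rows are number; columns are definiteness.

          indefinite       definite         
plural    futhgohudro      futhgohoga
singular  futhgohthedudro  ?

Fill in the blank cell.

futhgohthedoga

Attach noun class class I -oh → futhgaoh.
Attach number singular -thed → futhgaohthed.
Attach definiteness definite -o → futhgaohthedo.
Attach case accusative -ga (after vowel 'o') → futhgaohthedoga.
Apply vowel deletion: futhgaohthedoga → futhgohthedoga.
Nasal assimilation: no change.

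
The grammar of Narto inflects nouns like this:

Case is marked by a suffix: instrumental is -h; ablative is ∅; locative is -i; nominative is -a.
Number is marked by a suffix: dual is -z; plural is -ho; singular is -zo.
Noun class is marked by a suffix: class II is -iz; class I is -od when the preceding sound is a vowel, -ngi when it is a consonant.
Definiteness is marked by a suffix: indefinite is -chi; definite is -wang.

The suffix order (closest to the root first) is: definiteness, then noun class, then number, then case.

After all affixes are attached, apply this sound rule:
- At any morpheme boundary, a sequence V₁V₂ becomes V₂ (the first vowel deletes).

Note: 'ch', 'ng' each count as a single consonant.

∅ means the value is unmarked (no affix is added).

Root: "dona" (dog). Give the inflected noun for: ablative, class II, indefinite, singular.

donachizzo

Attach definiteness indefinite -chi → donachi.
Attach noun class class II -iz → donachiiz.
Attach number singular -zo → donachiizzo.
case = ablative: zero marking, form stays donachiizzo.
Apply vowel deletion: donachiizzo → donachizzo.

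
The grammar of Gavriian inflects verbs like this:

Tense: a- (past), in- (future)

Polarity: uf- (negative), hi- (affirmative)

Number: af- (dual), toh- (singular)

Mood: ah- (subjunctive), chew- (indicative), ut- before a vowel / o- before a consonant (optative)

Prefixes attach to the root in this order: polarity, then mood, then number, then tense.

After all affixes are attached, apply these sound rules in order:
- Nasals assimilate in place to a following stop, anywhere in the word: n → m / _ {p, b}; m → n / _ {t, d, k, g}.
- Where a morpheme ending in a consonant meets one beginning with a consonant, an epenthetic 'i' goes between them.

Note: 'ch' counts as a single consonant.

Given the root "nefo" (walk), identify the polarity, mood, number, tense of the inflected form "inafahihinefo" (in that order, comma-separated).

Segment: in-af-ah-hi-nefo.
polarity: hi- → affirmative.
mood: ah- → subjunctive.
number: af- → dual.
tense: in- → future.

affirmative, subjunctive, dual, future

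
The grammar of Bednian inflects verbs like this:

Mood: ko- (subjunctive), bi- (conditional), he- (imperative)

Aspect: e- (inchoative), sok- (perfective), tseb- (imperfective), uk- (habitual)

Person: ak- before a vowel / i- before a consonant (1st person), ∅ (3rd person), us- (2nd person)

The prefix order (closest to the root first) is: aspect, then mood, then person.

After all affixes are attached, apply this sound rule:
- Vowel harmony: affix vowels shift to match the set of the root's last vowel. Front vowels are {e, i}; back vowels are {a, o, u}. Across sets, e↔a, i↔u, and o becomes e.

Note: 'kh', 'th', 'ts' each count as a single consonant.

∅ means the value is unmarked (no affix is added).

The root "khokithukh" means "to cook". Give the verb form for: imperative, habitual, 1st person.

uhaukkhokithukh

Attach aspect habitual uk- → ukkhokithukh.
Attach mood imperative he- → heukkhokithukh.
Attach person 1st person i- (before consonant 'h') → iheukkhokithukh.
Apply vowel harmony: iheukkhokithukh → uhaukkhokithukh.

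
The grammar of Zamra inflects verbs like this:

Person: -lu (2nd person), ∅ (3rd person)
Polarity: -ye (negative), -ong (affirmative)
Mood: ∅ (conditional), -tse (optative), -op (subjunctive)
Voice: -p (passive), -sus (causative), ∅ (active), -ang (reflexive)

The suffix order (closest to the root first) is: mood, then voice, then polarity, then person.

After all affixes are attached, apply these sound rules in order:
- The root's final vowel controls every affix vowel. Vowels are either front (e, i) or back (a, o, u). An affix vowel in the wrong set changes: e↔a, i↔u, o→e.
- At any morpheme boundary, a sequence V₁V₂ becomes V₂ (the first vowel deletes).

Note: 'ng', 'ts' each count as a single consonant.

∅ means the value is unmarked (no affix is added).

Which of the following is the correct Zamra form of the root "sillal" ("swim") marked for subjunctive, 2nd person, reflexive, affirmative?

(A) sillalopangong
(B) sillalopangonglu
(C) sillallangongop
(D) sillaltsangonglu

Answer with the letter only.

B

Attach mood subjunctive -op → sillalop.
Attach voice reflexive -ang → sillalopang.
Attach polarity affirmative -ong → sillalopangong.
Attach person 2nd person -lu → sillalopangonglu.
Vowel harmony: no change.
Vowel deletion: no change.
So the correct form is sillalopangonglu, option (B).
(C) sillallangongop is wrong: it has the affixes in the wrong order.
(D) sillaltsangonglu is wrong: it uses optative instead of subjunctive for mood.
(A) sillalopangong is wrong: it uses 3rd person instead of 2nd person for person.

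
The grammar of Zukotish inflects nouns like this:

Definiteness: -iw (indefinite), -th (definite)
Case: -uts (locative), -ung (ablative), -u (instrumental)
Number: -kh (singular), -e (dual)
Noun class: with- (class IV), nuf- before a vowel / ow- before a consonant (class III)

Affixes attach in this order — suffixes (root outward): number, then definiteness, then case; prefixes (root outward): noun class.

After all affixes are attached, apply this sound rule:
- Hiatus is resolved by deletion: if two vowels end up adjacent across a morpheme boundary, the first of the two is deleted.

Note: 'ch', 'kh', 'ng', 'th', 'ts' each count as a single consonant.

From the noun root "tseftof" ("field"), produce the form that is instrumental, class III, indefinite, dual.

Attach noun class class III ow- (before consonant 'ts') → owtseftof.
Attach number dual -e → owtseftofe.
Attach definiteness indefinite -iw → owtseftofeiw.
Attach case instrumental -u → owtseftofeiwu.
Apply vowel deletion: owtseftofeiwu → owtseftofiwu.

owtseftofiwu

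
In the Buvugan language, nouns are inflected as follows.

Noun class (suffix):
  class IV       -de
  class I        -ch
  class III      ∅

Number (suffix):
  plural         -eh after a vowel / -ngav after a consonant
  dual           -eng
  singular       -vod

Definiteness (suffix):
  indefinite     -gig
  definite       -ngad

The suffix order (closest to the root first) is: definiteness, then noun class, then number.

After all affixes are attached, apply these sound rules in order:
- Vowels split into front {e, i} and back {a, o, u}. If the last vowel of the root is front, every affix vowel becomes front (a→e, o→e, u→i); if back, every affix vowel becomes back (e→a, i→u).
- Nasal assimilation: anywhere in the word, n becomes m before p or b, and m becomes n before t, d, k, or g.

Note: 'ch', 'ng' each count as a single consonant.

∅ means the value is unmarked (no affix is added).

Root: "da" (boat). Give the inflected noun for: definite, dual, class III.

dangadang

Attach definiteness definite -ngad → dangad.
noun class = class III: zero marking, form stays dangad.
Attach number dual -eng → dangadeng.
Apply vowel harmony: dangadeng → dangadang.
Nasal assimilation: no change.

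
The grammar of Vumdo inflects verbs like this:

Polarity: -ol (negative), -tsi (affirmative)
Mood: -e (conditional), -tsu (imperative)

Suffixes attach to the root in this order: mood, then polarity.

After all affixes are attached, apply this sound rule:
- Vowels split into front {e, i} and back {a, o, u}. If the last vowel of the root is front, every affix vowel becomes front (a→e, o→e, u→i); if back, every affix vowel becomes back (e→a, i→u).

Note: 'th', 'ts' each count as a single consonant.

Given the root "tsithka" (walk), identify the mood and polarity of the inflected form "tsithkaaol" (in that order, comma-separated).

conditional, negative

Segment: tsithka-e-ol.
mood: -e → conditional.
polarity: -ol → negative.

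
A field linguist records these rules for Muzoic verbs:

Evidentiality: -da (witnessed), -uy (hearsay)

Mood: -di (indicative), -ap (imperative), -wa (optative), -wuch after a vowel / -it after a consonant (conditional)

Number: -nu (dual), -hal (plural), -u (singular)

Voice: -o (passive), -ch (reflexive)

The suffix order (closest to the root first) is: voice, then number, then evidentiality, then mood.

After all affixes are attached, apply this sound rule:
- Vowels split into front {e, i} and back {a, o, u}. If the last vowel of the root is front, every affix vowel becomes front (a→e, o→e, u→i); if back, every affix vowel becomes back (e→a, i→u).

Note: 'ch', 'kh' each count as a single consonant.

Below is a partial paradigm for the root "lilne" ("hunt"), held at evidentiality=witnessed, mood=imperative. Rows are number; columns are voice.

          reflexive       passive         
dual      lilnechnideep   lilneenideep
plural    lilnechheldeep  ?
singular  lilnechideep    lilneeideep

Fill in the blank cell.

Attach voice passive -o → lilneo.
Attach number plural -hal → lilneohal.
Attach evidentiality witnessed -da → lilneohalda.
Attach mood imperative -ap → lilneohaldaap.
Apply vowel harmony: lilneohaldaap → lilneeheldeep.

lilneeheldeep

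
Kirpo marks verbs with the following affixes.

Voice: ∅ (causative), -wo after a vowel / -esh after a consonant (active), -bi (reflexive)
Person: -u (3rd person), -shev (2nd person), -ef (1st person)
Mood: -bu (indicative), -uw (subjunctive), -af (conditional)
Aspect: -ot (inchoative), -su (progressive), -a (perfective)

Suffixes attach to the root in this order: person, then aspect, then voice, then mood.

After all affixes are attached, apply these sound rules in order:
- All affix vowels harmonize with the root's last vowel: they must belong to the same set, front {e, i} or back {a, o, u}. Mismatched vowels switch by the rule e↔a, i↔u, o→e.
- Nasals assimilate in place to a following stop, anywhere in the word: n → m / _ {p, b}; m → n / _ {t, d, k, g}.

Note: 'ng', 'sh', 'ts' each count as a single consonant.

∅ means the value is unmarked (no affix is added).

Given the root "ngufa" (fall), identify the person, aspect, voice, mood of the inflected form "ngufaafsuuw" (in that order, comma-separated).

1st person, progressive, causative, subjunctive

Segment: ngufa-ef-su-uw.
person: -ef → 1st person.
aspect: -su → progressive.
voice: ∅ → causative.
mood: -uw → subjunctive.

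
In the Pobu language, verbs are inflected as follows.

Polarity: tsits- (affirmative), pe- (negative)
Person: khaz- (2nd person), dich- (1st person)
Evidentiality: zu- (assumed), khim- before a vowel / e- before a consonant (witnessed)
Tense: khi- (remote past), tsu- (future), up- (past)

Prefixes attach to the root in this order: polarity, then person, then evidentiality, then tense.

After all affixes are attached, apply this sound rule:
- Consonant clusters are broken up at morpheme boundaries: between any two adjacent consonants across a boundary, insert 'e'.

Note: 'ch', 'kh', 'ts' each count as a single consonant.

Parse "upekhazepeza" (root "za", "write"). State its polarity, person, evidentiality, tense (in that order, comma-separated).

negative, 2nd person, witnessed, past

Segment: up-e-khaz-pe-za.
polarity: pe- → negative.
person: khaz- → 2nd person.
evidentiality: khim/e- → witnessed.
tense: up- → past.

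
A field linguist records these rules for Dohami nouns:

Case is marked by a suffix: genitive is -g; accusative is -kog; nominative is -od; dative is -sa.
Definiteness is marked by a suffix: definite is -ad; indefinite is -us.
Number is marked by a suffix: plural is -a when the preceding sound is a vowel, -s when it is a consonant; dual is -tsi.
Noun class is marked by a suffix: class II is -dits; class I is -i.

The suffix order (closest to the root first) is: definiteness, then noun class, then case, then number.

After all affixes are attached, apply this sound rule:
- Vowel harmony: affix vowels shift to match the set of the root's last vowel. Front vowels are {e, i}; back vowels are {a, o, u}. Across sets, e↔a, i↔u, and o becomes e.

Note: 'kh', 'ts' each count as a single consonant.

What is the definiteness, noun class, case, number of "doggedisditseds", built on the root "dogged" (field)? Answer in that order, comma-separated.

Segment: dogged-us-dits-od-s.
definiteness: -us → indefinite.
noun class: -dits → class II.
case: -od → nominative.
number: -a/s → plural.

indefinite, class II, nominative, plural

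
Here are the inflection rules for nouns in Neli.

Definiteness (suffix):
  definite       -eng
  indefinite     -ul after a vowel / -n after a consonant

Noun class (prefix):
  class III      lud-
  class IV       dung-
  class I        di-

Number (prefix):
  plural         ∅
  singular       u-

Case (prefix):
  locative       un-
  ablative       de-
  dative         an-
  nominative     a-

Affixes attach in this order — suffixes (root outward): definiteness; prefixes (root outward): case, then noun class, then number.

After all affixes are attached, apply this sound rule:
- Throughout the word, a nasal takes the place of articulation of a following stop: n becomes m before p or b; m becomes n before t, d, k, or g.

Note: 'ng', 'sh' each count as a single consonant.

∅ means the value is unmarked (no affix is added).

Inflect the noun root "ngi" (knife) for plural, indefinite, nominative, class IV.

dungangiul

Attach case nominative a- → angi.
Attach noun class class IV dung- → dungangi.
number = plural: zero marking, form stays dungangi.
Attach definiteness indefinite -ul (after vowel 'i') → dungangiul.
Nasal assimilation: no change.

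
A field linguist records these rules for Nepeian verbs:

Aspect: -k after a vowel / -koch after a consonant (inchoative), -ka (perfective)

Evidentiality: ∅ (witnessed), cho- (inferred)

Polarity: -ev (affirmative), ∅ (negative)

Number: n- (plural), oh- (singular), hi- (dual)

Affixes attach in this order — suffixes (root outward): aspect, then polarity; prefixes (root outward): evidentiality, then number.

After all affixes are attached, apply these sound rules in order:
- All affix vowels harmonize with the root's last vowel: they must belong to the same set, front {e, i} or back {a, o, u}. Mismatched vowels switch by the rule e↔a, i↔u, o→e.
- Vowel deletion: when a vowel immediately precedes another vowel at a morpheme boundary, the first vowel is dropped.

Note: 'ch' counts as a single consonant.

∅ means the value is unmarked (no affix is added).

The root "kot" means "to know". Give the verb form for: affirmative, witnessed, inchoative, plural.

Attach aspect inchoative -koch (after consonant 't') → kotkoch.
evidentiality = witnessed: zero marking, form stays kotkoch.
Attach number plural n- → nkotkoch.
Attach polarity affirmative -ev → nkotkochev.
Apply vowel harmony: nkotkochev → nkotkochav.
Vowel deletion: no change.

nkotkochav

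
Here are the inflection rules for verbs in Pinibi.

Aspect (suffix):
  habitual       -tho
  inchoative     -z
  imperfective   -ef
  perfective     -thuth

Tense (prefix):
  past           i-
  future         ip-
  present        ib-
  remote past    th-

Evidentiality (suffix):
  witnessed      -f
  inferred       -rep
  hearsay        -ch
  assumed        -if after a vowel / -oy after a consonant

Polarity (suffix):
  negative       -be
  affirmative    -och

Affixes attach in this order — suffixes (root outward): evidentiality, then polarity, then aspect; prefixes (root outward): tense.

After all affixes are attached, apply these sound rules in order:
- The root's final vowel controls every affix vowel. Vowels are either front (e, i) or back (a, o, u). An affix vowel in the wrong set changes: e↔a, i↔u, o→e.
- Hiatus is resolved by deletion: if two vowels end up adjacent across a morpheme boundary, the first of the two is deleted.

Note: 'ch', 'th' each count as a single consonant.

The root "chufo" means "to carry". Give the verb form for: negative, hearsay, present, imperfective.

Attach tense present ib- → ibchufo.
Attach evidentiality hearsay -ch → ibchufoch.
Attach polarity negative -be → ibchufochbe.
Attach aspect imperfective -ef → ibchufochbeef.
Apply vowel harmony: ibchufochbeef → ubchufochbaaf.
Apply vowel deletion: ubchufochbaaf → ubchufochbaf.

ubchufochbaf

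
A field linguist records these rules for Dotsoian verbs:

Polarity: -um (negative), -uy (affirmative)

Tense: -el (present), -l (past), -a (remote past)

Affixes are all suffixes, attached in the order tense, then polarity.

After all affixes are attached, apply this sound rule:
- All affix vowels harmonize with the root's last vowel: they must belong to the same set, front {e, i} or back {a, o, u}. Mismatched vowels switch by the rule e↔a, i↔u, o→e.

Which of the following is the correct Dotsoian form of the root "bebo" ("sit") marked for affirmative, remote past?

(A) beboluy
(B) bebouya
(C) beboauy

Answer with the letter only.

C

Attach tense remote past -a → beboa.
Attach polarity affirmative -uy → beboauy.
Vowel harmony: no change.
So the correct form is beboauy, option (C).
(B) bebouya is wrong: it has the affixes in the wrong order.
(A) beboluy is wrong: it uses past instead of remote past for tense.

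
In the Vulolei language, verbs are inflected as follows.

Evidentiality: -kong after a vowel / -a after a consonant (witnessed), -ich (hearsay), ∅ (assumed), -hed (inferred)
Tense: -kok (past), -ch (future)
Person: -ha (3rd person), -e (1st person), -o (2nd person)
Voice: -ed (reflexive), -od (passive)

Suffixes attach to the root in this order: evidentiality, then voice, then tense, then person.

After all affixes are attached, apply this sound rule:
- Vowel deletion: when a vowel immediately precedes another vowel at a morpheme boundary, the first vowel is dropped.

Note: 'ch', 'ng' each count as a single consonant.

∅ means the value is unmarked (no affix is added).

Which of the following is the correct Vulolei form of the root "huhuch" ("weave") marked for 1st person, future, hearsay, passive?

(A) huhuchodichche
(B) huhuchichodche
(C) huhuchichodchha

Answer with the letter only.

B

Attach evidentiality hearsay -ich → huhuchich.
Attach voice passive -od → huhuchichod.
Attach tense future -ch → huhuchichodch.
Attach person 1st person -e → huhuchichodche.
Vowel deletion: no change.
So the correct form is huhuchichodche, option (B).
(A) huhuchodichche is wrong: it has the affixes in the wrong order.
(C) huhuchichodchha is wrong: it uses 3rd person instead of 1st person for person.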